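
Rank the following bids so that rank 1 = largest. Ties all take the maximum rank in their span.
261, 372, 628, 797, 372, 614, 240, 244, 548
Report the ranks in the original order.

7, 6, 2, 1, 6, 3, 9, 8, 4

Sorted (descending): 797, 628, 614, 548, 372, 372, 261, 244, 240
The 2 values of 372 occupy positions 5–6 → each gets rank 6.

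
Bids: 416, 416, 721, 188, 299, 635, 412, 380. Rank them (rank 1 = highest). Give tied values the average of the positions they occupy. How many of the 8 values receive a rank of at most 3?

2

Sorted (descending): 721, 635, 416, 416, 412, 380, 299, 188
The 2 values of 416 occupy positions 3–4 → average rank (3+4)/2 = 3.5.
Ranks ≤ 3: {1, 2} → 2 values.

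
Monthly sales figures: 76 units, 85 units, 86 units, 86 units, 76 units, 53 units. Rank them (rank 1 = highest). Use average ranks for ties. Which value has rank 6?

53

Sorted (descending): 86, 86, 85, 76, 76, 53
The 2 values of 86 occupy positions 1–2 → average rank (1+2)/2 = 1.5.
The 2 values of 76 occupy positions 4–5 → average rank (4+5)/2 = 4.5.
Rank 6 → value 53.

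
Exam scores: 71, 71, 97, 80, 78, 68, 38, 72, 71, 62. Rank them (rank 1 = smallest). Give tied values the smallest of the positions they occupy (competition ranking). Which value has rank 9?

Sorted (ascending): 38, 62, 68, 71, 71, 71, 72, 78, 80, 97
The 3 values of 71 occupy positions 4–6 → each gets rank 4.
Rank 9 → value 80.

80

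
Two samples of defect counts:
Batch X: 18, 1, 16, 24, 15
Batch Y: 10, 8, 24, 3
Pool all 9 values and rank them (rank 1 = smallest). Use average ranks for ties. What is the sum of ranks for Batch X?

Sorted (ascending): 1, 3, 8, 10, 15, 16, 18, 24, 24
The 2 values of 24 occupy positions 8–9 → average rank (8+9)/2 = 8.5.
Batch X values → pooled ranks: 18→7, 1→1, 16→6, 24→8.5, 15→5
Rank sum = 7 + 1 + 6 + 8.5 + 5 = 27.5

27.5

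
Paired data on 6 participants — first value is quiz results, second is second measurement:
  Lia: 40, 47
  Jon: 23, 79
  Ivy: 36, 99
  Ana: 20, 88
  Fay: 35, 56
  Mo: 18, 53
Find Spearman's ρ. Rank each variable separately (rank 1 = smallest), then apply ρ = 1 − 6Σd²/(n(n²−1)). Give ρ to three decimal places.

-0.086

Ranks of variable 1: 6, 3, 5, 2, 4, 1
Ranks of variable 2: 1, 4, 6, 5, 3, 2
d = r₁ − r₂: 5, -1, -1, -3, 1, -1
d²: 25, 1, 1, 9, 1, 1; Σd² = 38
ρ = 1 − 6·38/(6·35) = 1 − 228/210 = -0.086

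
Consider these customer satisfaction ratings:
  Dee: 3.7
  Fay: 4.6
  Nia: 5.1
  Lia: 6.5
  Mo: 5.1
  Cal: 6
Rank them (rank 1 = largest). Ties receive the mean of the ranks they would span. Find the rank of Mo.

Sorted (descending): 6.5, 6, 5.1, 5.1, 4.6, 3.7
The 2 values of 5.1 occupy positions 3–4 → average rank (3+4)/2 = 3.5.
Mo has value 5.1 → rank 3.5.

3.5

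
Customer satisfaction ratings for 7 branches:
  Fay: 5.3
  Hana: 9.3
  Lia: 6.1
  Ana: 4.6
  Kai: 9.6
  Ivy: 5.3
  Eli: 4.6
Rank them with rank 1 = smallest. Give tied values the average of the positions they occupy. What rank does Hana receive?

Sorted (ascending): 4.6, 4.6, 5.3, 5.3, 6.1, 9.3, 9.6
The 2 values of 4.6 occupy positions 1–2 → average rank (1+2)/2 = 1.5.
The 2 values of 5.3 occupy positions 3–4 → average rank (3+4)/2 = 3.5.
Hana has value 9.3 → rank 6.

6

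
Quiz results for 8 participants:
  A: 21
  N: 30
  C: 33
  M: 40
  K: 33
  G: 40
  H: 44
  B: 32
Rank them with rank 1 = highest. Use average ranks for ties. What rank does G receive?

Sorted (descending): 44, 40, 40, 33, 33, 32, 30, 21
The 2 values of 40 occupy positions 2–3 → average rank (2+3)/2 = 2.5.
The 2 values of 33 occupy positions 4–5 → average rank (4+5)/2 = 4.5.
G has value 40 → rank 2.5.

2.5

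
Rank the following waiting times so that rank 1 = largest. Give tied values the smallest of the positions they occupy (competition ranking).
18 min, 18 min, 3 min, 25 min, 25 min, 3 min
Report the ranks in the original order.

3, 3, 5, 1, 1, 5

Sorted (descending): 25, 25, 18, 18, 3, 3
The 2 values of 25 occupy positions 1–2 → each gets rank 1.
The 2 values of 18 occupy positions 3–4 → each gets rank 3.
The 2 values of 3 occupy positions 5–6 → each gets rank 5.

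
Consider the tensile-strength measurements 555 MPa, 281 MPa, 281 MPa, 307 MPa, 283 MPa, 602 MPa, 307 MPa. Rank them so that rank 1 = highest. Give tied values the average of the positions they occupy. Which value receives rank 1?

602

Sorted (descending): 602, 555, 307, 307, 283, 281, 281
The 2 values of 307 occupy positions 3–4 → average rank (3+4)/2 = 3.5.
The 2 values of 281 occupy positions 6–7 → average rank (6+7)/2 = 6.5.
Rank 1 → value 602.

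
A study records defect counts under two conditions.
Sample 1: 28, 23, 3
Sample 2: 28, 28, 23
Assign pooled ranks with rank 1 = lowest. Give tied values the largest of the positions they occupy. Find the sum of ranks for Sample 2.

15

Sorted (ascending): 3, 23, 23, 28, 28, 28
The 2 values of 23 occupy positions 2–3 → each gets rank 3.
The 3 values of 28 occupy positions 4–6 → each gets rank 6.
Sample 2 values → pooled ranks: 28→6, 28→6, 23→3
Rank sum = 6 + 6 + 3 = 15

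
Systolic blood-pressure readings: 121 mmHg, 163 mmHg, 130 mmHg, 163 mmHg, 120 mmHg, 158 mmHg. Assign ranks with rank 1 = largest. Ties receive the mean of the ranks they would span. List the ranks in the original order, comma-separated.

Sorted (descending): 163, 163, 158, 130, 121, 120
The 2 values of 163 occupy positions 1–2 → average rank (1+2)/2 = 1.5.

5, 1.5, 4, 1.5, 6, 3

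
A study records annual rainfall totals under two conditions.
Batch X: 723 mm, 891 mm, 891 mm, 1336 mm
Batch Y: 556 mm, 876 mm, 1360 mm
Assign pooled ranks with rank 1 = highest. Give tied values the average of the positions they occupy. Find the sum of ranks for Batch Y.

13

Sorted (descending): 1360, 1336, 891, 891, 876, 723, 556
The 2 values of 891 occupy positions 3–4 → average rank (3+4)/2 = 3.5.
Batch Y values → pooled ranks: 556→7, 876→5, 1360→1
Rank sum = 7 + 5 + 1 = 13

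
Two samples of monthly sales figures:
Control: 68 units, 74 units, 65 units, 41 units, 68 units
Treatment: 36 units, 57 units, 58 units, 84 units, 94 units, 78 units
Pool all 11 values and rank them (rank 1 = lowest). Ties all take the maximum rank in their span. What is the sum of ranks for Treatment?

38

Sorted (ascending): 36, 41, 57, 58, 65, 68, 68, 74, 78, 84, 94
The 2 values of 68 occupy positions 6–7 → each gets rank 7.
Treatment values → pooled ranks: 36→1, 57→3, 58→4, 84→10, 94→11, 78→9
Rank sum = 1 + 3 + 4 + 10 + 11 + 9 = 38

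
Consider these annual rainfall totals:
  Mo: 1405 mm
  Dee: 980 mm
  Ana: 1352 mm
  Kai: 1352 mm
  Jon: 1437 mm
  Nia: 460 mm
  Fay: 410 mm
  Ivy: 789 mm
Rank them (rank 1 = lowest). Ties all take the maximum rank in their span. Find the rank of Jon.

8

Sorted (ascending): 410, 460, 789, 980, 1352, 1352, 1405, 1437
The 2 values of 1352 occupy positions 5–6 → each gets rank 6.
Jon has value 1437 mm → rank 8.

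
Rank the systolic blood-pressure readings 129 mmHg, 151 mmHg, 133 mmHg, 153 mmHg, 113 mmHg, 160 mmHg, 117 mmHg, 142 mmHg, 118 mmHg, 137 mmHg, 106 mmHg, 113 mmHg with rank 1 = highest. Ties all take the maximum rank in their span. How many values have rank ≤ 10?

Sorted (descending): 160, 153, 151, 142, 137, 133, 129, 118, 117, 113, 113, 106
The 2 values of 113 occupy positions 10–11 → each gets rank 11.
Ranks ≤ 10: {1, 2, 3, 4, 5, 6, 7, 8, 9} → 9 values.

9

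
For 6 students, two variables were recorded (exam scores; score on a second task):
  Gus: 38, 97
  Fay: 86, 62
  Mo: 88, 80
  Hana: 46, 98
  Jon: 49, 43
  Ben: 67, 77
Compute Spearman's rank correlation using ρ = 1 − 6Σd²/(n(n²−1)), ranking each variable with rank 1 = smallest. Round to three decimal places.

-0.429

Ranks of variable 1: 1, 5, 6, 2, 3, 4
Ranks of variable 2: 5, 2, 4, 6, 1, 3
d = r₁ − r₂: -4, 3, 2, -4, 2, 1
d²: 16, 9, 4, 16, 4, 1; Σd² = 50
ρ = 1 − 6·50/(6·35) = 1 − 300/210 = -0.429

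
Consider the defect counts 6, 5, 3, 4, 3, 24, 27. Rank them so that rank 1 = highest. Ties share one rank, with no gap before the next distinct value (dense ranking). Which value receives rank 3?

6

Sorted (descending): 27, 24, 6, 5, 4, 3, 3
The 2 values of 3 share dense rank 6.
Remaining distinct values take the next consecutive integers.
Rank 3 → value 6.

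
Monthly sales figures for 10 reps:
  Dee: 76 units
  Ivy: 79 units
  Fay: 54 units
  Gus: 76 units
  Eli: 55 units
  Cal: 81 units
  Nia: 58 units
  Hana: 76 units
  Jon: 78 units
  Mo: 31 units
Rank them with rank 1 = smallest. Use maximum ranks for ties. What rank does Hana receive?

Sorted (ascending): 31, 54, 55, 58, 76, 76, 76, 78, 79, 81
The 3 values of 76 occupy positions 5–7 → each gets rank 7.
Hana has value 76 units → rank 7.

7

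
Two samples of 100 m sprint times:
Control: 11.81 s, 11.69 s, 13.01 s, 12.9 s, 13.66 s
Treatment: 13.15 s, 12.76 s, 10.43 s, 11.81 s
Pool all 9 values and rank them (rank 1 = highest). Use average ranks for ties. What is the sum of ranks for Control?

Sorted (descending): 13.66, 13.15, 13.01, 12.9, 12.76, 11.81, 11.81, 11.69, 10.43
The 2 values of 11.81 occupy positions 6–7 → average rank (6+7)/2 = 6.5.
Control values → pooled ranks: 11.81→6.5, 11.69→8, 13.01→3, 12.9→4, 13.66→1
Rank sum = 6.5 + 8 + 3 + 4 + 1 = 22.5

22.5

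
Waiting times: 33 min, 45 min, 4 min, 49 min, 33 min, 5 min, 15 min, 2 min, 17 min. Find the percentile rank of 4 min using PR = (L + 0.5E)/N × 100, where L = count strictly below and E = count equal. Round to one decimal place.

N = 9.
Strictly below 4: 1. Equal to 4: 1.
PR = (1 + 0.5·1)/9 × 100 = 16.7

16.7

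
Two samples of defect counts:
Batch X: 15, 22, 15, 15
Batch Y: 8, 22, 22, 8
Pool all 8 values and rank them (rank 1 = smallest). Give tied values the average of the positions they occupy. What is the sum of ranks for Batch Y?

Sorted (ascending): 8, 8, 15, 15, 15, 22, 22, 22
The 2 values of 8 occupy positions 1–2 → average rank (1+2)/2 = 1.5.
The 3 values of 15 occupy positions 3–5 → average rank 4.
The 3 values of 22 occupy positions 6–8 → average rank 7.
Batch Y values → pooled ranks: 8→1.5, 22→7, 22→7, 8→1.5
Rank sum = 1.5 + 7 + 7 + 1.5 = 17

17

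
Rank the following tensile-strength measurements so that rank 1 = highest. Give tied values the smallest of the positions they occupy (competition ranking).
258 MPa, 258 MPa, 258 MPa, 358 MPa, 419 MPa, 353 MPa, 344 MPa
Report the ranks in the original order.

5, 5, 5, 2, 1, 3, 4

Sorted (descending): 419, 358, 353, 344, 258, 258, 258
The 3 values of 258 occupy positions 5–7 → each gets rank 5.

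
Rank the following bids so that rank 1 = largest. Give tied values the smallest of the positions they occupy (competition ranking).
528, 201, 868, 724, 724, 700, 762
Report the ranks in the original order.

6, 7, 1, 3, 3, 5, 2

Sorted (descending): 868, 762, 724, 724, 700, 528, 201
The 2 values of 724 occupy positions 3–4 → each gets rank 3.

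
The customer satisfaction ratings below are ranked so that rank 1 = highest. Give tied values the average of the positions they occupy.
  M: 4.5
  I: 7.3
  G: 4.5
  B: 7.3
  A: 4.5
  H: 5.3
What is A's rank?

Sorted (descending): 7.3, 7.3, 5.3, 4.5, 4.5, 4.5
The 2 values of 7.3 occupy positions 1–2 → average rank (1+2)/2 = 1.5.
The 3 values of 4.5 occupy positions 4–6 → average rank 5.
A has value 4.5 → rank 5.

5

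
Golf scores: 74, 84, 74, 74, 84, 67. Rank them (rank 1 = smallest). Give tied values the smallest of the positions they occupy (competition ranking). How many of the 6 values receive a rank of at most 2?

4

Sorted (ascending): 67, 74, 74, 74, 84, 84
The 3 values of 74 occupy positions 2–4 → each gets rank 2.
The 2 values of 84 occupy positions 5–6 → each gets rank 5.
Ranks ≤ 2: {1, 2, 2, 2} → 4 values.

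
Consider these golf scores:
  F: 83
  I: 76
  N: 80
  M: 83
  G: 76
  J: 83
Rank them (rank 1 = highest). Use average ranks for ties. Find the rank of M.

2

Sorted (descending): 83, 83, 83, 80, 76, 76
The 3 values of 83 occupy positions 1–3 → average rank 2.
The 2 values of 76 occupy positions 5–6 → average rank (5+6)/2 = 5.5.
M has value 83 → rank 2.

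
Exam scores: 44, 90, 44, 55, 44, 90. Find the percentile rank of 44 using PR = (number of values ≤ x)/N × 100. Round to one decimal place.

N = 6.
Strictly below 44: 0. Equal to 44: 3.
PR = 3/6 × 100 = 50.0

50.0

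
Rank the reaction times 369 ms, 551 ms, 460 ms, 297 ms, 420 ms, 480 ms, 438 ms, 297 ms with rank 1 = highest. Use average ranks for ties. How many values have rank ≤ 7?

6

Sorted (descending): 551, 480, 460, 438, 420, 369, 297, 297
The 2 values of 297 occupy positions 7–8 → average rank (7+8)/2 = 7.5.
Ranks ≤ 7: {1, 2, 3, 4, 5, 6} → 6 values.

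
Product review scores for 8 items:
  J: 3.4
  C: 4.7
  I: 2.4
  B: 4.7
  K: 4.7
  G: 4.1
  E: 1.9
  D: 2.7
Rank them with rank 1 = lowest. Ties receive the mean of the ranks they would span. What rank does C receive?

7

Sorted (ascending): 1.9, 2.4, 2.7, 3.4, 4.1, 4.7, 4.7, 4.7
The 3 values of 4.7 occupy positions 6–8 → average rank 7.
C has value 4.7 → rank 7.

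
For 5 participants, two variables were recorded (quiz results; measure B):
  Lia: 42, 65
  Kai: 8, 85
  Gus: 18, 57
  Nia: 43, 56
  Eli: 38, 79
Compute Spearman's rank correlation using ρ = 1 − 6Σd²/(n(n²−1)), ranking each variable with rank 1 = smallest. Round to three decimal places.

Ranks of variable 1: 4, 1, 2, 5, 3
Ranks of variable 2: 3, 5, 2, 1, 4
d = r₁ − r₂: 1, -4, 0, 4, -1
d²: 1, 16, 0, 16, 1; Σd² = 34
ρ = 1 − 6·34/(5·24) = 1 − 204/120 = -0.700

-0.700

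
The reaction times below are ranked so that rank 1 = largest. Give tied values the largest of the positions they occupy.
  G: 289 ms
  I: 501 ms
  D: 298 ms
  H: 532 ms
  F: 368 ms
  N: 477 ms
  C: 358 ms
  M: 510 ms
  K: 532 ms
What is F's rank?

6

Sorted (descending): 532, 532, 510, 501, 477, 368, 358, 298, 289
The 2 values of 532 occupy positions 1–2 → each gets rank 2.
F has value 368 ms → rank 6.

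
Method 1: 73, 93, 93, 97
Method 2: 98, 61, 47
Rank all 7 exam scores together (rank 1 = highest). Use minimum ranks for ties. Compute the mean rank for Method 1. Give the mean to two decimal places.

3.25

Sorted (descending): 98, 97, 93, 93, 73, 61, 47
The 2 values of 93 occupy positions 3–4 → each gets rank 3.
Method 1 values → pooled ranks: 73→5, 93→3, 93→3, 97→2
Mean rank = (5 + 3 + 3 + 2) / 4 = 3.25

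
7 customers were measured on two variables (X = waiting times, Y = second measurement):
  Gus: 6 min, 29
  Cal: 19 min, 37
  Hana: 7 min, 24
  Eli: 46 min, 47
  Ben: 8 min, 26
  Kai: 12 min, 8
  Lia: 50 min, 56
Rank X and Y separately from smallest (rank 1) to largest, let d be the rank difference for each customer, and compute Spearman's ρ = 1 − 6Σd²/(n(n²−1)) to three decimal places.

Ranks of variable 1: 1, 5, 2, 6, 3, 4, 7
Ranks of variable 2: 4, 5, 2, 6, 3, 1, 7
d = r₁ − r₂: -3, 0, 0, 0, 0, 3, 0
d²: 9, 0, 0, 0, 0, 9, 0; Σd² = 18
ρ = 1 − 6·18/(7·48) = 1 − 108/336 = 0.679

0.679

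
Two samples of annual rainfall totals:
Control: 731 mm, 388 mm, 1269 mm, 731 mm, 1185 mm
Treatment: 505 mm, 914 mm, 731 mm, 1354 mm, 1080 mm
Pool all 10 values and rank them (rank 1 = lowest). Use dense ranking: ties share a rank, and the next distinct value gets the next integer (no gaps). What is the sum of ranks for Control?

Sorted (ascending): 388, 505, 731, 731, 731, 914, 1080, 1185, 1269, 1354
The 3 values of 731 share dense rank 3.
Remaining distinct values take the next consecutive integers.
Control values → pooled ranks: 731→3, 388→1, 1269→7, 731→3, 1185→6
Rank sum = 3 + 1 + 7 + 3 + 6 = 20

20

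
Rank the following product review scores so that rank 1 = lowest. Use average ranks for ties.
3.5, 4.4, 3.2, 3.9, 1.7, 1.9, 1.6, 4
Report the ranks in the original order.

Sorted (ascending): 1.6, 1.7, 1.9, 3.2, 3.5, 3.9, 4, 4.4
No ties — each value takes its position as its rank.

5, 8, 4, 6, 2, 3, 1, 7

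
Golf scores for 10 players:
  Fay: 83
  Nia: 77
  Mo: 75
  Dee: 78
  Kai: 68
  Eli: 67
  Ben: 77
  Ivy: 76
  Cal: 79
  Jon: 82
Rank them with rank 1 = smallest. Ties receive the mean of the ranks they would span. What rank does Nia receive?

Sorted (ascending): 67, 68, 75, 76, 77, 77, 78, 79, 82, 83
The 2 values of 77 occupy positions 5–6 → average rank (5+6)/2 = 5.5.
Nia has value 77 → rank 5.5.

5.5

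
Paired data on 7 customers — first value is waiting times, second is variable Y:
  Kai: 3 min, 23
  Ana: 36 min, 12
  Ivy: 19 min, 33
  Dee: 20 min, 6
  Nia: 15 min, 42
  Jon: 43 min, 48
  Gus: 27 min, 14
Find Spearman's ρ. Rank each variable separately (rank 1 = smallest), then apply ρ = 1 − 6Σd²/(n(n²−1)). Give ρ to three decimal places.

-0.036

Ranks of variable 1: 1, 6, 3, 4, 2, 7, 5
Ranks of variable 2: 4, 2, 5, 1, 6, 7, 3
d = r₁ − r₂: -3, 4, -2, 3, -4, 0, 2
d²: 9, 16, 4, 9, 16, 0, 4; Σd² = 58
ρ = 1 − 6·58/(7·48) = 1 − 348/336 = -0.036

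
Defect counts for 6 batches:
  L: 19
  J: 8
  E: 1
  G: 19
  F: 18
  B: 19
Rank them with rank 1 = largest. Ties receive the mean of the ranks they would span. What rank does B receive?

Sorted (descending): 19, 19, 19, 18, 8, 1
The 3 values of 19 occupy positions 1–3 → average rank 2.
B has value 19 → rank 2.

2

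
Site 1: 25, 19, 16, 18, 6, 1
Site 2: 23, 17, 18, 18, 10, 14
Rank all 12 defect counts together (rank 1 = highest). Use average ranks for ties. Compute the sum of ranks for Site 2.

Sorted (descending): 25, 23, 19, 18, 18, 18, 17, 16, 14, 10, 6, 1
The 3 values of 18 occupy positions 4–6 → average rank 5.
Site 2 values → pooled ranks: 23→2, 17→7, 18→5, 18→5, 10→10, 14→9
Rank sum = 2 + 7 + 5 + 5 + 10 + 9 = 38

38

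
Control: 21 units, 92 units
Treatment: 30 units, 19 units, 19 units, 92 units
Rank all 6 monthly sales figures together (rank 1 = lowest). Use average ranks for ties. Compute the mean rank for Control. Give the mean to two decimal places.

4.25

Sorted (ascending): 19, 19, 21, 30, 92, 92
The 2 values of 19 occupy positions 1–2 → average rank (1+2)/2 = 1.5.
The 2 values of 92 occupy positions 5–6 → average rank (5+6)/2 = 5.5.
Control values → pooled ranks: 21→3, 92→5.5
Mean rank = (3 + 5.5) / 2 = 4.25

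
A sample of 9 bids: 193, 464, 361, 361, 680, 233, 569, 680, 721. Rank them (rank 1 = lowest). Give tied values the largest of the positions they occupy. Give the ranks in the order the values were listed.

Sorted (ascending): 193, 233, 361, 361, 464, 569, 680, 680, 721
The 2 values of 361 occupy positions 3–4 → each gets rank 4.
The 2 values of 680 occupy positions 7–8 → each gets rank 8.

1, 5, 4, 4, 8, 2, 6, 8, 9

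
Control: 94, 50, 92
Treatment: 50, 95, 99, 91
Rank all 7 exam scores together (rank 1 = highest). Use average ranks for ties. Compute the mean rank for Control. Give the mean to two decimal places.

4.50

Sorted (descending): 99, 95, 94, 92, 91, 50, 50
The 2 values of 50 occupy positions 6–7 → average rank (6+7)/2 = 6.5.
Control values → pooled ranks: 94→3, 50→6.5, 92→4
Mean rank = (3 + 6.5 + 4) / 3 = 4.50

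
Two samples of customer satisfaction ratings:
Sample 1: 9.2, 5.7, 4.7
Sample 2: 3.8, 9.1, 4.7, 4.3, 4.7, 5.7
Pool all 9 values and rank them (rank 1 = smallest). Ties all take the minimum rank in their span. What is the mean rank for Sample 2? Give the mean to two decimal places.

3.83

Sorted (ascending): 3.8, 4.3, 4.7, 4.7, 4.7, 5.7, 5.7, 9.1, 9.2
The 3 values of 4.7 occupy positions 3–5 → each gets rank 3.
The 2 values of 5.7 occupy positions 6–7 → each gets rank 6.
Sample 2 values → pooled ranks: 3.8→1, 9.1→8, 4.7→3, 4.3→2, 4.7→3, 5.7→6
Mean rank = (1 + 8 + 3 + 2 + 3 + 6) / 6 = 3.83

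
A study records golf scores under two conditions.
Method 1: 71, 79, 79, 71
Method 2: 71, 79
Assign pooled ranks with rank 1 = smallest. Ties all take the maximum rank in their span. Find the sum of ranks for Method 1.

18

Sorted (ascending): 71, 71, 71, 79, 79, 79
The 3 values of 71 occupy positions 1–3 → each gets rank 3.
The 3 values of 79 occupy positions 4–6 → each gets rank 6.
Method 1 values → pooled ranks: 71→3, 79→6, 79→6, 71→3
Rank sum = 3 + 6 + 6 + 3 = 18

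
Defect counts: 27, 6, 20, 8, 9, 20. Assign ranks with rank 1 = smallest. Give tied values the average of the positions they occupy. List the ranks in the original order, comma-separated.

6, 1, 4.5, 2, 3, 4.5

Sorted (ascending): 6, 8, 9, 20, 20, 27
The 2 values of 20 occupy positions 4–5 → average rank (4+5)/2 = 4.5.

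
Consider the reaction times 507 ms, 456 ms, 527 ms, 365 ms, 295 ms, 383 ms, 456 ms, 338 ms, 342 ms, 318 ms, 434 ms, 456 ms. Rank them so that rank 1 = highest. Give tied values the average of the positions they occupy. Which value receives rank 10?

338

Sorted (descending): 527, 507, 456, 456, 456, 434, 383, 365, 342, 338, 318, 295
The 3 values of 456 occupy positions 3–5 → average rank 4.
Rank 10 → value 338.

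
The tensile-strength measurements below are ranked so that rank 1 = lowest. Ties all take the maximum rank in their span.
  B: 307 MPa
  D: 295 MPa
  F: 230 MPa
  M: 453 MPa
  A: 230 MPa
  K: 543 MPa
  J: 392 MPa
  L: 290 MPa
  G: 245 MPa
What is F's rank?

Sorted (ascending): 230, 230, 245, 290, 295, 307, 392, 453, 543
The 2 values of 230 occupy positions 1–2 → each gets rank 2.
F has value 230 MPa → rank 2.

2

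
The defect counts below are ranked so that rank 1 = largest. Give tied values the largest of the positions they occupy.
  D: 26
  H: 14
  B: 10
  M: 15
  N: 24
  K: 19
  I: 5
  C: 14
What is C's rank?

Sorted (descending): 26, 24, 19, 15, 14, 14, 10, 5
The 2 values of 14 occupy positions 5–6 → each gets rank 6.
C has value 14 → rank 6.

6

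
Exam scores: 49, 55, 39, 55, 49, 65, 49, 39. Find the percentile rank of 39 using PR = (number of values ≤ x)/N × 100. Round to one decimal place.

N = 8.
Strictly below 39: 0. Equal to 39: 2.
PR = 2/8 × 100 = 25.0

25.0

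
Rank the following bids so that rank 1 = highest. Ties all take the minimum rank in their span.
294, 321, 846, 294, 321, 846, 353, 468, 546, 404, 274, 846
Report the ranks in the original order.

Sorted (descending): 846, 846, 846, 546, 468, 404, 353, 321, 321, 294, 294, 274
The 3 values of 846 occupy positions 1–3 → each gets rank 1.
The 2 values of 321 occupy positions 8–9 → each gets rank 8.
The 2 values of 294 occupy positions 10–11 → each gets rank 10.

10, 8, 1, 10, 8, 1, 7, 5, 4, 6, 12, 1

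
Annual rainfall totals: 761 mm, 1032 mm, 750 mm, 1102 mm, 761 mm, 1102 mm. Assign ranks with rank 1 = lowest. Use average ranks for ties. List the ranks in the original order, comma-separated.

2.5, 4, 1, 5.5, 2.5, 5.5

Sorted (ascending): 750, 761, 761, 1032, 1102, 1102
The 2 values of 761 occupy positions 2–3 → average rank (2+3)/2 = 2.5.
The 2 values of 1102 occupy positions 5–6 → average rank (5+6)/2 = 5.5.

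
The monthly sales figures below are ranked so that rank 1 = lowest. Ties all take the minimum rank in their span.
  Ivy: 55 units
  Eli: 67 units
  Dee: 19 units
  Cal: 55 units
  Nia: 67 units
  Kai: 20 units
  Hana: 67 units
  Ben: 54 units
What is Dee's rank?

1

Sorted (ascending): 19, 20, 54, 55, 55, 67, 67, 67
The 2 values of 55 occupy positions 4–5 → each gets rank 4.
The 3 values of 67 occupy positions 6–8 → each gets rank 6.
Dee has value 19 units → rank 1.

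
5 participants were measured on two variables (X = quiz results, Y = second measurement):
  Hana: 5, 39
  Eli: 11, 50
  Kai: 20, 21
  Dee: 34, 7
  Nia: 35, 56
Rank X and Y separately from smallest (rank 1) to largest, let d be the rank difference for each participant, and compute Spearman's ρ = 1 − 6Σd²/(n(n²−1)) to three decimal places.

0.100

Ranks of variable 1: 1, 2, 3, 4, 5
Ranks of variable 2: 3, 4, 2, 1, 5
d = r₁ − r₂: -2, -2, 1, 3, 0
d²: 4, 4, 1, 9, 0; Σd² = 18
ρ = 1 − 6·18/(5·24) = 1 − 108/120 = 0.100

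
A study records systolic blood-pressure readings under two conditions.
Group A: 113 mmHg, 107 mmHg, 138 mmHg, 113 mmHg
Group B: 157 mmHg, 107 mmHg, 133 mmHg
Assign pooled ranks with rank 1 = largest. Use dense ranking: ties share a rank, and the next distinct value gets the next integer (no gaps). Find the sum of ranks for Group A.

Sorted (descending): 157, 138, 133, 113, 113, 107, 107
The 2 values of 113 share dense rank 4.
The 2 values of 107 share dense rank 5.
Remaining distinct values take the next consecutive integers.
Group A values → pooled ranks: 113→4, 107→5, 138→2, 113→4
Rank sum = 4 + 5 + 2 + 4 = 15

15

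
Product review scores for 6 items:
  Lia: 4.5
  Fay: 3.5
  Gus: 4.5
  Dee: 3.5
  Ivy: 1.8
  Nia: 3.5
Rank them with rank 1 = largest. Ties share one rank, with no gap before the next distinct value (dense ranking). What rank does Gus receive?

Sorted (descending): 4.5, 4.5, 3.5, 3.5, 3.5, 1.8
The 2 values of 4.5 share dense rank 1.
The 3 values of 3.5 share dense rank 2.
Remaining distinct values take the next consecutive integers.
Gus has value 4.5 → rank 1.

1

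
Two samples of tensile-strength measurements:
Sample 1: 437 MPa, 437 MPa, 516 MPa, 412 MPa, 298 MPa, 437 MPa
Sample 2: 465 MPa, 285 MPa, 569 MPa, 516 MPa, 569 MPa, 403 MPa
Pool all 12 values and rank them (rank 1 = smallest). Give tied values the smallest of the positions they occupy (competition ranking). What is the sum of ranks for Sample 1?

Sorted (ascending): 285, 298, 403, 412, 437, 437, 437, 465, 516, 516, 569, 569
The 3 values of 437 occupy positions 5–7 → each gets rank 5.
The 2 values of 516 occupy positions 9–10 → each gets rank 9.
The 2 values of 569 occupy positions 11–12 → each gets rank 11.
Sample 1 values → pooled ranks: 437→5, 437→5, 516→9, 412→4, 298→2, 437→5
Rank sum = 5 + 5 + 9 + 4 + 2 + 5 = 30

30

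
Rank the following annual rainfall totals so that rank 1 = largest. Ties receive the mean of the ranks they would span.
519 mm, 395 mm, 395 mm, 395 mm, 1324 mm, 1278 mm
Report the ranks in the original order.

3, 5, 5, 5, 1, 2

Sorted (descending): 1324, 1278, 519, 395, 395, 395
The 3 values of 395 occupy positions 4–6 → average rank 5.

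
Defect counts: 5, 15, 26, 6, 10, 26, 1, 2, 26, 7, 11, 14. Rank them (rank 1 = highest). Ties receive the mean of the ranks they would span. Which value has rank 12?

Sorted (descending): 26, 26, 26, 15, 14, 11, 10, 7, 6, 5, 2, 1
The 3 values of 26 occupy positions 1–3 → average rank 2.
Rank 12 → value 1.

1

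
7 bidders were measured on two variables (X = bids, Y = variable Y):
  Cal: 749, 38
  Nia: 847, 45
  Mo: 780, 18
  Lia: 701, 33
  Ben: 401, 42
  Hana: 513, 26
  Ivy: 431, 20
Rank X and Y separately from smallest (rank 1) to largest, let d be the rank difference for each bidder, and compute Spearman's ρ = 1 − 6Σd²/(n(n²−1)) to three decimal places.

0.107

Ranks of variable 1: 5, 7, 6, 4, 1, 3, 2
Ranks of variable 2: 5, 7, 1, 4, 6, 3, 2
d = r₁ − r₂: 0, 0, 5, 0, -5, 0, 0
d²: 0, 0, 25, 0, 25, 0, 0; Σd² = 50
ρ = 1 − 6·50/(7·48) = 1 − 300/336 = 0.107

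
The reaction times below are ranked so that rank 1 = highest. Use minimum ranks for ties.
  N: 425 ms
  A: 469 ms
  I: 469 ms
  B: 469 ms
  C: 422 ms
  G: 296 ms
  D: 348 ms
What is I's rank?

Sorted (descending): 469, 469, 469, 425, 422, 348, 296
The 3 values of 469 occupy positions 1–3 → each gets rank 1.
I has value 469 ms → rank 1.

1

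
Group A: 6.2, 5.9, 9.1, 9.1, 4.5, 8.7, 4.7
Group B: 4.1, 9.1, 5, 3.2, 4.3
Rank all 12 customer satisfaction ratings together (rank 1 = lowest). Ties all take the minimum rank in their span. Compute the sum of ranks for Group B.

22

Sorted (ascending): 3.2, 4.1, 4.3, 4.5, 4.7, 5, 5.9, 6.2, 8.7, 9.1, 9.1, 9.1
The 3 values of 9.1 occupy positions 10–12 → each gets rank 10.
Group B values → pooled ranks: 4.1→2, 9.1→10, 5→6, 3.2→1, 4.3→3
Rank sum = 2 + 10 + 6 + 1 + 3 = 22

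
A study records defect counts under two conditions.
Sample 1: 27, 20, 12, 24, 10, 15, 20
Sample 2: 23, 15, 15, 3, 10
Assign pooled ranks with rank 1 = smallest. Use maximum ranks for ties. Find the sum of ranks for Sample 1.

Sorted (ascending): 3, 10, 10, 12, 15, 15, 15, 20, 20, 23, 24, 27
The 2 values of 10 occupy positions 2–3 → each gets rank 3.
The 3 values of 15 occupy positions 5–7 → each gets rank 7.
The 2 values of 20 occupy positions 8–9 → each gets rank 9.
Sample 1 values → pooled ranks: 27→12, 20→9, 12→4, 24→11, 10→3, 15→7, 20→9
Rank sum = 12 + 9 + 4 + 11 + 3 + 7 + 9 = 55

55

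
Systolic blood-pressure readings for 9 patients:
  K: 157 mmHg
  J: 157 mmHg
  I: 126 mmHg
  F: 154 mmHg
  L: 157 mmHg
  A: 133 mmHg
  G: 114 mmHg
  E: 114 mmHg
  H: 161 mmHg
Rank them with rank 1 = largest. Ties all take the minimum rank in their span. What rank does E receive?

Sorted (descending): 161, 157, 157, 157, 154, 133, 126, 114, 114
The 3 values of 157 occupy positions 2–4 → each gets rank 2.
The 2 values of 114 occupy positions 8–9 → each gets rank 8.
E has value 114 mmHg → rank 8.

8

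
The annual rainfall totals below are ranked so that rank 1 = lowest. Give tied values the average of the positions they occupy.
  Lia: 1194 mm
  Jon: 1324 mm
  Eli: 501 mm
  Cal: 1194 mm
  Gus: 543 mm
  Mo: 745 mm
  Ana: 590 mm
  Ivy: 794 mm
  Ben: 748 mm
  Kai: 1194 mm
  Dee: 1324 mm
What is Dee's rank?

Sorted (ascending): 501, 543, 590, 745, 748, 794, 1194, 1194, 1194, 1324, 1324
The 3 values of 1194 occupy positions 7–9 → average rank 8.
The 2 values of 1324 occupy positions 10–11 → average rank (10+11)/2 = 10.5.
Dee has value 1324 mm → rank 10.5.

10.5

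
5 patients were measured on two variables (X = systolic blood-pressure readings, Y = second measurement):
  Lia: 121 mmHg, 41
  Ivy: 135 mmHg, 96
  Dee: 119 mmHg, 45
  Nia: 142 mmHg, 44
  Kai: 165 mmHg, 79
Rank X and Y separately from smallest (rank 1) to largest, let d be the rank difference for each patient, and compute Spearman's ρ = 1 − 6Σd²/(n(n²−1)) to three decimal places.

0.300

Ranks of variable 1: 2, 3, 1, 4, 5
Ranks of variable 2: 1, 5, 3, 2, 4
d = r₁ − r₂: 1, -2, -2, 2, 1
d²: 1, 4, 4, 4, 1; Σd² = 14
ρ = 1 − 6·14/(5·24) = 1 − 84/120 = 0.300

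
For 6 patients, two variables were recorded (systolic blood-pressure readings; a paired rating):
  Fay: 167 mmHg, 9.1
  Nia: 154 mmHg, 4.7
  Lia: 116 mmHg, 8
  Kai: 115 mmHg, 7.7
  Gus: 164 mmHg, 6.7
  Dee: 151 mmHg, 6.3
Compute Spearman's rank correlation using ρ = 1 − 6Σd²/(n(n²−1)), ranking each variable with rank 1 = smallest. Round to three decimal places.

Ranks of variable 1: 6, 4, 2, 1, 5, 3
Ranks of variable 2: 6, 1, 5, 4, 3, 2
d = r₁ − r₂: 0, 3, -3, -3, 2, 1
d²: 0, 9, 9, 9, 4, 1; Σd² = 32
ρ = 1 − 6·32/(6·35) = 1 − 192/210 = 0.086

0.086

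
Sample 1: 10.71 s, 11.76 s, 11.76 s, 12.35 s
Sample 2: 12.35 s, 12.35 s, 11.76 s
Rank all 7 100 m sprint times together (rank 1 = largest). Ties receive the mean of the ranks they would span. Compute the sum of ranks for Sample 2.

Sorted (descending): 12.35, 12.35, 12.35, 11.76, 11.76, 11.76, 10.71
The 3 values of 12.35 occupy positions 1–3 → average rank 2.
The 3 values of 11.76 occupy positions 4–6 → average rank 5.
Sample 2 values → pooled ranks: 12.35→2, 12.35→2, 11.76→5
Rank sum = 2 + 2 + 5 = 9

9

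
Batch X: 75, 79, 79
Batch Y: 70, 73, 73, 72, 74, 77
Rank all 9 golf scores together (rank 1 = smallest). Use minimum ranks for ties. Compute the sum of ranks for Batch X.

22

Sorted (ascending): 70, 72, 73, 73, 74, 75, 77, 79, 79
The 2 values of 73 occupy positions 3–4 → each gets rank 3.
The 2 values of 79 occupy positions 8–9 → each gets rank 8.
Batch X values → pooled ranks: 75→6, 79→8, 79→8
Rank sum = 6 + 8 + 8 = 22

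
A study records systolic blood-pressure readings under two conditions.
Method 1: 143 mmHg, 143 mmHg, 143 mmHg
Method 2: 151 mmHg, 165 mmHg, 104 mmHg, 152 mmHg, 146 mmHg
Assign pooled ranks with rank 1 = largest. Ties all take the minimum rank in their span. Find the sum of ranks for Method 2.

Sorted (descending): 165, 152, 151, 146, 143, 143, 143, 104
The 3 values of 143 occupy positions 5–7 → each gets rank 5.
Method 2 values → pooled ranks: 151→3, 165→1, 104→8, 152→2, 146→4
Rank sum = 3 + 1 + 8 + 2 + 4 = 18

18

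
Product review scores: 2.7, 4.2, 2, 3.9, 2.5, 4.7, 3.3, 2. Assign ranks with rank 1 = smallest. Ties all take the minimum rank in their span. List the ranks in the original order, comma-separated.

Sorted (ascending): 2, 2, 2.5, 2.7, 3.3, 3.9, 4.2, 4.7
The 2 values of 2 occupy positions 1–2 → each gets rank 1.

4, 7, 1, 6, 3, 8, 5, 1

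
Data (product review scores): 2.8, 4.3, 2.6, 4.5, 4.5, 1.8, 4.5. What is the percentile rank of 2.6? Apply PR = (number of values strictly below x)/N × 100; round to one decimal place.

N = 7.
Strictly below 2.6: 1. Equal to 2.6: 1.
PR = 1/7 × 100 = 14.3

14.3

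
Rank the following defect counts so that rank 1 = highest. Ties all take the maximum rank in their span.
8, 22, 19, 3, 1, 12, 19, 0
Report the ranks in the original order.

5, 1, 3, 6, 7, 4, 3, 8

Sorted (descending): 22, 19, 19, 12, 8, 3, 1, 0
The 2 values of 19 occupy positions 2–3 → each gets rank 3.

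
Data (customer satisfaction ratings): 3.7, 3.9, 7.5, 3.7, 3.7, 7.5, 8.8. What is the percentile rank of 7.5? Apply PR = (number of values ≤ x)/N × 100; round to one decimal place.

N = 7.
Strictly below 7.5: 4. Equal to 7.5: 2.
PR = 6/7 × 100 = 85.7

85.7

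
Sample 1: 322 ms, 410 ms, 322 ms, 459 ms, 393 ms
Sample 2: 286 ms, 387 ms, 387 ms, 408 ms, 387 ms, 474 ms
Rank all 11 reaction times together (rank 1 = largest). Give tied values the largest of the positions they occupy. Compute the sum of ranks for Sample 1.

30

Sorted (descending): 474, 459, 410, 408, 393, 387, 387, 387, 322, 322, 286
The 3 values of 387 occupy positions 6–8 → each gets rank 8.
The 2 values of 322 occupy positions 9–10 → each gets rank 10.
Sample 1 values → pooled ranks: 322→10, 410→3, 322→10, 459→2, 393→5
Rank sum = 10 + 3 + 10 + 2 + 5 = 30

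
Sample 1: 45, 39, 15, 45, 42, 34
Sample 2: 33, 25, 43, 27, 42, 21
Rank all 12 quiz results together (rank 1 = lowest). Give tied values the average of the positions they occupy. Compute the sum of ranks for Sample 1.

Sorted (ascending): 15, 21, 25, 27, 33, 34, 39, 42, 42, 43, 45, 45
The 2 values of 42 occupy positions 8–9 → average rank (8+9)/2 = 8.5.
The 2 values of 45 occupy positions 11–12 → average rank (11+12)/2 = 11.5.
Sample 1 values → pooled ranks: 45→11.5, 39→7, 15→1, 45→11.5, 42→8.5, 34→6
Rank sum = 11.5 + 7 + 1 + 11.5 + 8.5 + 6 = 45.5

45.5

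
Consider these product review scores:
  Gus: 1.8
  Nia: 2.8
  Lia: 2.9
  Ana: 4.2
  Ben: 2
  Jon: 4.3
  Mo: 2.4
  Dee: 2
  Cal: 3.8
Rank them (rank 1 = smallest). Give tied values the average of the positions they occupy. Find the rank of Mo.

4

Sorted (ascending): 1.8, 2, 2, 2.4, 2.8, 2.9, 3.8, 4.2, 4.3
The 2 values of 2 occupy positions 2–3 → average rank (2+3)/2 = 2.5.
Mo has value 2.4 → rank 4.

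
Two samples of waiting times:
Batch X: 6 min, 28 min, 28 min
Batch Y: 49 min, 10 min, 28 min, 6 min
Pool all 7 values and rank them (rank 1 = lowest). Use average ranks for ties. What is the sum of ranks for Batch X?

11.5

Sorted (ascending): 6, 6, 10, 28, 28, 28, 49
The 2 values of 6 occupy positions 1–2 → average rank (1+2)/2 = 1.5.
The 3 values of 28 occupy positions 4–6 → average rank 5.
Batch X values → pooled ranks: 6→1.5, 28→5, 28→5
Rank sum = 1.5 + 5 + 5 = 11.5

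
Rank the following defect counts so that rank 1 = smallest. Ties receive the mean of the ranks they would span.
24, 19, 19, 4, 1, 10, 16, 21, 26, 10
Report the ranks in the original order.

Sorted (ascending): 1, 4, 10, 10, 16, 19, 19, 21, 24, 26
The 2 values of 10 occupy positions 3–4 → average rank (3+4)/2 = 3.5.
The 2 values of 19 occupy positions 6–7 → average rank (6+7)/2 = 6.5.

9, 6.5, 6.5, 2, 1, 3.5, 5, 8, 10, 3.5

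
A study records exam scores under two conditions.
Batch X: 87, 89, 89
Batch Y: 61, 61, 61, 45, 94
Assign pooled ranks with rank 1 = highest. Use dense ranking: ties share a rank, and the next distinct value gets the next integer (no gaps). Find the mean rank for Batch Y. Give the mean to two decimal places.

3.60

Sorted (descending): 94, 89, 89, 87, 61, 61, 61, 45
The 2 values of 89 share dense rank 2.
The 3 values of 61 share dense rank 4.
Remaining distinct values take the next consecutive integers.
Batch Y values → pooled ranks: 61→4, 61→4, 61→4, 45→5, 94→1
Mean rank = (4 + 4 + 4 + 5 + 1) / 5 = 3.60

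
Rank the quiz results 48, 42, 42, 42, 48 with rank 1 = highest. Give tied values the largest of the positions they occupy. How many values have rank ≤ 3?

2

Sorted (descending): 48, 48, 42, 42, 42
The 2 values of 48 occupy positions 1–2 → each gets rank 2.
The 3 values of 42 occupy positions 3–5 → each gets rank 5.
Ranks ≤ 3: {2, 2} → 2 values.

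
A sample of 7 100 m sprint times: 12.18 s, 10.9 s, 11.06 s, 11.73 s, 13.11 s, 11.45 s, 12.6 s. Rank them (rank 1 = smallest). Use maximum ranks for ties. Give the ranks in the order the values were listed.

5, 1, 2, 4, 7, 3, 6

Sorted (ascending): 10.9, 11.06, 11.45, 11.73, 12.18, 12.6, 13.11
No ties — each value takes its position as its rank.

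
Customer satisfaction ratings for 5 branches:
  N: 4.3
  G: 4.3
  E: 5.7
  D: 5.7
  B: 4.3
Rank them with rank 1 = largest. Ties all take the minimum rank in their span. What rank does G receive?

Sorted (descending): 5.7, 5.7, 4.3, 4.3, 4.3
The 2 values of 5.7 occupy positions 1–2 → each gets rank 1.
The 3 values of 4.3 occupy positions 3–5 → each gets rank 3.
G has value 4.3 → rank 3.

3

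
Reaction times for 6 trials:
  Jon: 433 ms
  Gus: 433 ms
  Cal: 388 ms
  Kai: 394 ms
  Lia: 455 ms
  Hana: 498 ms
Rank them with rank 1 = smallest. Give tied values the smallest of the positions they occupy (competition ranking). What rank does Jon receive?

Sorted (ascending): 388, 394, 433, 433, 455, 498
The 2 values of 433 occupy positions 3–4 → each gets rank 3.
Jon has value 433 ms → rank 3.

3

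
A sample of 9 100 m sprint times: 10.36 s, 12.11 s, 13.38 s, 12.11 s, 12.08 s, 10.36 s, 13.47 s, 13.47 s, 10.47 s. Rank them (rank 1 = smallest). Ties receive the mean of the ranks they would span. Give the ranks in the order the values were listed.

Sorted (ascending): 10.36, 10.36, 10.47, 12.08, 12.11, 12.11, 13.38, 13.47, 13.47
The 2 values of 10.36 occupy positions 1–2 → average rank (1+2)/2 = 1.5.
The 2 values of 12.11 occupy positions 5–6 → average rank (5+6)/2 = 5.5.
The 2 values of 13.47 occupy positions 8–9 → average rank (8+9)/2 = 8.5.

1.5, 5.5, 7, 5.5, 4, 1.5, 8.5, 8.5, 3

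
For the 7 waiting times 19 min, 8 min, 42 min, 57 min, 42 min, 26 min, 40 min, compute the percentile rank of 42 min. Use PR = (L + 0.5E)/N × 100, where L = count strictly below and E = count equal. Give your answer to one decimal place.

N = 7.
Strictly below 42: 4. Equal to 42: 2.
PR = (4 + 0.5·2)/7 × 100 = 71.4

71.4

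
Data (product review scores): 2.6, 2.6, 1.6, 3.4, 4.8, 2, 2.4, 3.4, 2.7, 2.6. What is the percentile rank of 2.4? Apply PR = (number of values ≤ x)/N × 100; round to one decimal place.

30.0

N = 10.
Strictly below 2.4: 2. Equal to 2.4: 1.
PR = 3/10 × 100 = 30.0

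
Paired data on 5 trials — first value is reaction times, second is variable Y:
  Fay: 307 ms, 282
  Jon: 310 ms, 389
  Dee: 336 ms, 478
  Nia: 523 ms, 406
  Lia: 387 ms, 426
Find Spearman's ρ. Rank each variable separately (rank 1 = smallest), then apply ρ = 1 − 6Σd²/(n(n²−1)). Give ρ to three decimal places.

Ranks of variable 1: 1, 2, 3, 5, 4
Ranks of variable 2: 1, 2, 5, 3, 4
d = r₁ − r₂: 0, 0, -2, 2, 0
d²: 0, 0, 4, 4, 0; Σd² = 8
ρ = 1 − 6·8/(5·24) = 1 − 48/120 = 0.600

0.600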